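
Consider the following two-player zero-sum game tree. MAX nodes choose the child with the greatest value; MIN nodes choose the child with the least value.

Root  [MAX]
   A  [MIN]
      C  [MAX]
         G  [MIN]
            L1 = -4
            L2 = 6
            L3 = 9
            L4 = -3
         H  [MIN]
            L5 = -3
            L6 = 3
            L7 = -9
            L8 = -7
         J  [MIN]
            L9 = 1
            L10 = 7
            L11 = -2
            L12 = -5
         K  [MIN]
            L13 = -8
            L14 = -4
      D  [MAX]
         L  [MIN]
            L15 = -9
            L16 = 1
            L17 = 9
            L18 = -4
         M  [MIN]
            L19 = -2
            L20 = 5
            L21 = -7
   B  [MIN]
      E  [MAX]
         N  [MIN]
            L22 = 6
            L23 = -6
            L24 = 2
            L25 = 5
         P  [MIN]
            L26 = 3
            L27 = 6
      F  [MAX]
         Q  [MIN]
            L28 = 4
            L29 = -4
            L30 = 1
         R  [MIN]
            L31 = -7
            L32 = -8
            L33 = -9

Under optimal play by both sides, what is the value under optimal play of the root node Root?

-4

G (MIN): min(-4, 6, 9, -3) = -4
H (MIN): min(-3, 3, -9, -7) = -9
J (MIN): min(1, 7, -2, -5) = -5
K (MIN): min(-8, -4) = -8
C (MAX): max(-4, -9, -5, -8) = -4
L (MIN): min(-9, 1, 9, -4) = -9
M (MIN): min(-2, 5, -7) = -7
D (MAX): max(-9, -7) = -7
A (MIN): min(-4, -7) = -7
N (MIN): min(6, -6, 2, 5) = -6
P (MIN): min(3, 6) = 3
E (MAX): max(-6, 3) = 3
Q (MIN): min(4, -4, 1) = -4
R (MIN): min(-7, -8, -9) = -9
F (MAX): max(-4, -9) = -4
B (MIN): min(3, -4) = -4
Root (MAX): max(-7, -4) = -4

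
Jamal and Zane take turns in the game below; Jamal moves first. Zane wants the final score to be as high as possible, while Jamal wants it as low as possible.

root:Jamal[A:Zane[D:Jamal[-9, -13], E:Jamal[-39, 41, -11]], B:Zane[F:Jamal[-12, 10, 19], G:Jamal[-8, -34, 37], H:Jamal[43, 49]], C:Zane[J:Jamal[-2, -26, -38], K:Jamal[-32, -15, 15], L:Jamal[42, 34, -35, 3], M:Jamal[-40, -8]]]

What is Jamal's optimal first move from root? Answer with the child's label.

C

D (Jamal): min(-9, -13) = -13
E (Jamal): min(-39, 41, -11) = -39
A (Zane): max(-13, -39) = -13
F (Jamal): min(-12, 10, 19) = -12
G (Jamal): min(-8, -34, 37) = -34
H (Jamal): min(43, 49) = 43
B (Zane): max(-12, -34, 43) = 43
J (Jamal): min(-2, -26, -38) = -38
K (Jamal): min(-32, -15, 15) = -32
L (Jamal): min(42, 34, -35, 3) = -35
M (Jamal): min(-40, -8) = -40
C (Zane): max(-38, -32, -35, -40) = -32
root (Jamal): min(-13, 43, -32) = -32
Jamal at root wants the lowest of {A=-13, B=43, C=-32}, so chooses C.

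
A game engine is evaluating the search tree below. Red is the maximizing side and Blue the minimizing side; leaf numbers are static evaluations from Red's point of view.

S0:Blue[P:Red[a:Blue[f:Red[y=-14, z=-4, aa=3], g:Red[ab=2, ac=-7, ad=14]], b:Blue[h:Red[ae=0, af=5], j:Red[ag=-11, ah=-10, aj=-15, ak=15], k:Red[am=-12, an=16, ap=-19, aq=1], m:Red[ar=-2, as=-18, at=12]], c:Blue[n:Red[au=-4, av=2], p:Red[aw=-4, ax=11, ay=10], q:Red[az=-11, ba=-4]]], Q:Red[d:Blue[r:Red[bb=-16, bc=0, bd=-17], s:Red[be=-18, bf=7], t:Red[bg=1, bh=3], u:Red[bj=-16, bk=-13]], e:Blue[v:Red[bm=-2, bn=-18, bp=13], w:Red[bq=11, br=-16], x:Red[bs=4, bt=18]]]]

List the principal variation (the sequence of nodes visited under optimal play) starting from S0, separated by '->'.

f (Red): max(-14, -4, 3) = 3
g (Red): max(2, -7, 14) = 14
a (Blue): min(3, 14) = 3
h (Red): max(0, 5) = 5
j (Red): max(-11, -10, -15, 15) = 15
k (Red): max(-12, 16, -19, 1) = 16
m (Red): max(-2, -18, 12) = 12
b (Blue): min(5, 15, 16, 12) = 5
n (Red): max(-4, 2) = 2
p (Red): max(-4, 11, 10) = 11
q (Red): max(-11, -4) = -4
c (Blue): min(2, 11, -4) = -4
P (Red): max(3, 5, -4) = 5
r (Red): max(-16, 0, -17) = 0
s (Red): max(-18, 7) = 7
t (Red): max(1, 3) = 3
u (Red): max(-16, -13) = -13
d (Blue): min(0, 7, 3, -13) = -13
v (Red): max(-2, -18, 13) = 13
w (Red): max(11, -16) = 11
x (Red): max(4, 18) = 18
e (Blue): min(13, 11, 18) = 11
Q (Red): max(-13, 11) = 11
S0 (Blue): min(5, 11) = 5
At S0, Blue picks P (lowest: 5).
At P, Red picks b (highest: 5).
At b, Blue picks h (lowest: 5).
At h, Red picks af (highest: 5).
Terminal value 5.

S0 -> P -> b -> h -> af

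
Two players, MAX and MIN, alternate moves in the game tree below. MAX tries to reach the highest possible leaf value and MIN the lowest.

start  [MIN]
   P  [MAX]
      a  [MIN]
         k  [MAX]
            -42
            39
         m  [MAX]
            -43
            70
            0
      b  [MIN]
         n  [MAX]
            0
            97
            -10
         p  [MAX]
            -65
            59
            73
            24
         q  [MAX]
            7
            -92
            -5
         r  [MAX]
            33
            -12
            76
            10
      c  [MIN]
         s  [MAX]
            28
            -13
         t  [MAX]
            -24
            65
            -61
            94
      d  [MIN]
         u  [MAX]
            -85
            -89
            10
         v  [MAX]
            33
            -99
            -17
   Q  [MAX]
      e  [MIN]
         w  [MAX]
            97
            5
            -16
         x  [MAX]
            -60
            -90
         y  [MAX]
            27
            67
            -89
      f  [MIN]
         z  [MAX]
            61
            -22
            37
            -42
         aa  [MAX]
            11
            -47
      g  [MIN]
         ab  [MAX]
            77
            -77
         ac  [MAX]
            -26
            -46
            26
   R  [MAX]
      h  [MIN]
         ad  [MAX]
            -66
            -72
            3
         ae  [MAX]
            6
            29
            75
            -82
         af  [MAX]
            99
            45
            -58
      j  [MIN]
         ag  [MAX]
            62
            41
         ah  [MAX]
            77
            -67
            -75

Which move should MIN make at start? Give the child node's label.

k (MAX): max(-42, 39) = 39
m (MAX): max(-43, 70, 0) = 70
a (MIN): min(39, 70) = 39
n (MAX): max(0, 97, -10) = 97
p (MAX): max(-65, 59, 73, 24) = 73
q (MAX): max(7, -92, -5) = 7
r (MAX): max(33, -12, 76, 10) = 76
b (MIN): min(97, 73, 7, 76) = 7
s (MAX): max(28, -13) = 28
t (MAX): max(-24, 65, -61, 94) = 94
c (MIN): min(28, 94) = 28
u (MAX): max(-85, -89, 10) = 10
v (MAX): max(33, -99, -17) = 33
d (MIN): min(10, 33) = 10
P (MAX): max(39, 7, 28, 10) = 39
w (MAX): max(97, 5, -16) = 97
x (MAX): max(-60, -90) = -60
y (MAX): max(27, 67, -89) = 67
e (MIN): min(97, -60, 67) = -60
z (MAX): max(61, -22, 37, -42) = 61
aa (MAX): max(11, -47) = 11
f (MIN): min(61, 11) = 11
ab (MAX): max(77, -77) = 77
ac (MAX): max(-26, -46, 26) = 26
g (MIN): min(77, 26) = 26
Q (MAX): max(-60, 11, 26) = 26
ad (MAX): max(-66, -72, 3) = 3
ae (MAX): max(6, 29, 75, -82) = 75
af (MAX): max(99, 45, -58) = 99
h (MIN): min(3, 75, 99) = 3
ag (MAX): max(62, 41) = 62
ah (MAX): max(77, -67, -75) = 77
j (MIN): min(62, 77) = 62
R (MAX): max(3, 62) = 62
start (MIN): min(39, 26, 62) = 26
MIN at start wants the lowest of {P=39, Q=26, R=62}, so chooses Q.

Q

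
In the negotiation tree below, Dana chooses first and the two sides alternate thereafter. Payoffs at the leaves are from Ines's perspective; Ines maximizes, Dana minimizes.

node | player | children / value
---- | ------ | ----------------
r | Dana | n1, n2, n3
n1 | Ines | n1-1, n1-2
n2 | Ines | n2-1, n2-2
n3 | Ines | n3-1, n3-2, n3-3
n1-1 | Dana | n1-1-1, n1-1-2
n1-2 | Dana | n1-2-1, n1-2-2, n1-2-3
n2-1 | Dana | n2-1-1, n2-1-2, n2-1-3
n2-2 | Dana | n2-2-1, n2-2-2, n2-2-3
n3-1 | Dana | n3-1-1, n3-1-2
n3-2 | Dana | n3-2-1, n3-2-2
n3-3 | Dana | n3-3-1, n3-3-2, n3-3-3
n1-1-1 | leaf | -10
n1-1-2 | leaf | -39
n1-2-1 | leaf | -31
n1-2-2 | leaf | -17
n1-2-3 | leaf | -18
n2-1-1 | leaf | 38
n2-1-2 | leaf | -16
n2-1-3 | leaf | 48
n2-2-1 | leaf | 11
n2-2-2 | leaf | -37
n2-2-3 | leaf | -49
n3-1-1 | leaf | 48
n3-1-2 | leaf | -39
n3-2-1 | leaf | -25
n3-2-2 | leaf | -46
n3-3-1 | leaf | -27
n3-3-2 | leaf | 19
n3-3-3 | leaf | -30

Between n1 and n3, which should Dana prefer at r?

n1

n1-1 (Dana): min(-10, -39) = -39
n1-2 (Dana): min(-31, -17, -18) = -31
n1 (Ines): max(-39, -31) = -31
n3-1 (Dana): min(48, -39) = -39
n3-2 (Dana): min(-25, -46) = -46
n3-3 (Dana): min(-27, 19, -30) = -30
n3 (Ines): max(-39, -46, -30) = -30
Dana prefers the lower value; n1=-31, n3=-30. n1 is better since -31 < -30.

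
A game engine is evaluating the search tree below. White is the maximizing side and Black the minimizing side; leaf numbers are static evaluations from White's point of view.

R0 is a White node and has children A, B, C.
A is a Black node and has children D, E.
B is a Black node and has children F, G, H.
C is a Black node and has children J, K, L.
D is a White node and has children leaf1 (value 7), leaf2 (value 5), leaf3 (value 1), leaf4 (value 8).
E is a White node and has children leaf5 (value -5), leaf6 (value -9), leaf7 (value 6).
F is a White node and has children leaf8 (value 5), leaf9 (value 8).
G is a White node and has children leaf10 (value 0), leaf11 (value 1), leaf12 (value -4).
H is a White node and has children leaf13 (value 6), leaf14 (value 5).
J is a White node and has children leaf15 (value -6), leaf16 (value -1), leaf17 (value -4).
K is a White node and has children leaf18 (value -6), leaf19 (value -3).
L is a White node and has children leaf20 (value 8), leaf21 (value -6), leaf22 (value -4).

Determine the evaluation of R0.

6

D (White): max(7, 5, 1, 8) = 8
E (White): max(-5, -9, 6) = 6
A (Black): min(8, 6) = 6
F (White): max(5, 8) = 8
G (White): max(0, 1, -4) = 1
H (White): max(6, 5) = 6
B (Black): min(8, 1, 6) = 1
J (White): max(-6, -1, -4) = -1
K (White): max(-6, -3) = -3
L (White): max(8, -6, -4) = 8
C (Black): min(-1, -3, 8) = -3
R0 (White): max(6, 1, -3) = 6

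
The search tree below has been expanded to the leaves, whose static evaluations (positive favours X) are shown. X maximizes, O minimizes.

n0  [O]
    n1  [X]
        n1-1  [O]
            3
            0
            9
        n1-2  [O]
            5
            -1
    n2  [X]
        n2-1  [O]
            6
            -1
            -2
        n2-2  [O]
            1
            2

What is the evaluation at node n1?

n1-1 (O): min(3, 0, 9) = 0
n1-2 (O): min(5, -1) = -1
n1 (X): max(0, -1) = 0

0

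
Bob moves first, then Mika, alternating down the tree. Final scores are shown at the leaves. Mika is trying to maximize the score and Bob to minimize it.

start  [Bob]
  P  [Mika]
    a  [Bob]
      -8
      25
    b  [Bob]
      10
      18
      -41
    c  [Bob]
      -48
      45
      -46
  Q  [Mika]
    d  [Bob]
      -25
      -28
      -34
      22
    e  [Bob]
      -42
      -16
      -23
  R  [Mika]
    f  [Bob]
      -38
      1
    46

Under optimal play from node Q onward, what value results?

d (Bob): min(-25, -28, -34, 22) = -34
e (Bob): min(-42, -16, -23) = -42
Q (Mika): max(-34, -42) = -34

-34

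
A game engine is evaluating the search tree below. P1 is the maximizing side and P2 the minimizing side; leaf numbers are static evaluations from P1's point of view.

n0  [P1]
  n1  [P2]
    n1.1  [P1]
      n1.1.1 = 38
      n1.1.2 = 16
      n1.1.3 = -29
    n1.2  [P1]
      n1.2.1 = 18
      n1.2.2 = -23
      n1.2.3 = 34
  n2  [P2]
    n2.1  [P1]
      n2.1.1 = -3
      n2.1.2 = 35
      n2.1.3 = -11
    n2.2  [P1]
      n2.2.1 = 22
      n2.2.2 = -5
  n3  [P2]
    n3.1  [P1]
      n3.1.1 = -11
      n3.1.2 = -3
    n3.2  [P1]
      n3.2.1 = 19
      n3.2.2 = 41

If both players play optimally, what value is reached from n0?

34

n1.1 (P1): max(38, 16, -29) = 38
n1.2 (P1): max(18, -23, 34) = 34
n1 (P2): min(38, 34) = 34
n2.1 (P1): max(-3, 35, -11) = 35
n2.2 (P1): max(22, -5) = 22
n2 (P2): min(35, 22) = 22
n3.1 (P1): max(-11, -3) = -3
n3.2 (P1): max(19, 41) = 41
n3 (P2): min(-3, 41) = -3
n0 (P1): max(34, 22, -3) = 34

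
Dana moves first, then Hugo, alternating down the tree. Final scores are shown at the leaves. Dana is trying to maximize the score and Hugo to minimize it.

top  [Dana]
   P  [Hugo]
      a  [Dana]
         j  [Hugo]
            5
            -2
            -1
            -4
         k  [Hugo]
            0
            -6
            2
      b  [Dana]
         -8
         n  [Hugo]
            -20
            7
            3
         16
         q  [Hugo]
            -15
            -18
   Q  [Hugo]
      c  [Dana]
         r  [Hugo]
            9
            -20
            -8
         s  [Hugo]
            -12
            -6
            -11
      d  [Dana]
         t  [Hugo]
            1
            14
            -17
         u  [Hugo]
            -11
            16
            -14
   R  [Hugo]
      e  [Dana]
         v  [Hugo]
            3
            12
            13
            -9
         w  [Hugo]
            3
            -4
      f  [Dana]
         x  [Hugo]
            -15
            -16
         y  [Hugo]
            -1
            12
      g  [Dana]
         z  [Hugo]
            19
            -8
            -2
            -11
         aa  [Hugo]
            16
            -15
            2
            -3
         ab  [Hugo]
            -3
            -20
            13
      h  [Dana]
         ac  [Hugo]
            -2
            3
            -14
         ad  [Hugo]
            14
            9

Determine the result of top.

j (Hugo): min(5, -2, -1, -4) = -4
k (Hugo): min(0, -6, 2) = -6
a (Dana): max(-4, -6) = -4
n (Hugo): min(-20, 7, 3) = -20
q (Hugo): min(-15, -18) = -18
b (Dana): max(-8, -20, 16, -18) = 16
P (Hugo): min(-4, 16) = -4
r (Hugo): min(9, -20, -8) = -20
s (Hugo): min(-12, -6, -11) = -12
c (Dana): max(-20, -12) = -12
t (Hugo): min(1, 14, -17) = -17
u (Hugo): min(-11, 16, -14) = -14
d (Dana): max(-17, -14) = -14
Q (Hugo): min(-12, -14) = -14
v (Hugo): min(3, 12, 13, -9) = -9
w (Hugo): min(3, -4) = -4
e (Dana): max(-9, -4) = -4
x (Hugo): min(-15, -16) = -16
y (Hugo): min(-1, 12) = -1
f (Dana): max(-16, -1) = -1
z (Hugo): min(19, -8, -2, -11) = -11
aa (Hugo): min(16, -15, 2, -3) = -15
ab (Hugo): min(-3, -20, 13) = -20
g (Dana): max(-11, -15, -20) = -11
ac (Hugo): min(-2, 3, -14) = -14
ad (Hugo): min(14, 9) = 9
h (Dana): max(-14, 9) = 9
R (Hugo): min(-4, -1, -11, 9) = -11
top (Dana): max(-4, -14, -11) = -4

-4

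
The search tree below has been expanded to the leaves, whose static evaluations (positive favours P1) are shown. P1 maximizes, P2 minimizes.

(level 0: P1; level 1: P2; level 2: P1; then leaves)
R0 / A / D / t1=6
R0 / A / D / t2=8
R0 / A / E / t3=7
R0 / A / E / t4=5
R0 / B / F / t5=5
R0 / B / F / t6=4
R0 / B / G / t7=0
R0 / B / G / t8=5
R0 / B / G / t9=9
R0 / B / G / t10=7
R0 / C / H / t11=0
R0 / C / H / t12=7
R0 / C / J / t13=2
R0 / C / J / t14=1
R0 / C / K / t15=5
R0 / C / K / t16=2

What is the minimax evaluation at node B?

F (P1): max(5, 4) = 5
G (P1): max(0, 5, 9, 7) = 9
B (P2): min(5, 9) = 5

5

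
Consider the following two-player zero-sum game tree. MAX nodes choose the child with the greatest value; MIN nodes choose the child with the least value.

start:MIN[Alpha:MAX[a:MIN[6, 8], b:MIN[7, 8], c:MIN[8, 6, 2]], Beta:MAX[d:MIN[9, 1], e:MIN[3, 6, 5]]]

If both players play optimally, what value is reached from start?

a (MIN): min(6, 8) = 6
b (MIN): min(7, 8) = 7
c (MIN): min(8, 6, 2) = 2
Alpha (MAX): max(6, 7, 2) = 7
d (MIN): min(9, 1) = 1
e (MIN): min(3, 6, 5) = 3
Beta (MAX): max(1, 3) = 3
start (MIN): min(7, 3) = 3

3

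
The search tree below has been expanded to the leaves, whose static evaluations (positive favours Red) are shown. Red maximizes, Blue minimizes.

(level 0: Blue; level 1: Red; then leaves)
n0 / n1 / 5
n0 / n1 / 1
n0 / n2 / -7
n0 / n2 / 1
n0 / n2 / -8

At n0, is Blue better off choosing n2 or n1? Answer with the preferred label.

n2

n2 (Red): max(-7, 1, -8) = 1
n1 (Red): max(5, 1) = 5
Blue prefers the lower value; n2=1, n1=5. n2 is better since 1 < 5.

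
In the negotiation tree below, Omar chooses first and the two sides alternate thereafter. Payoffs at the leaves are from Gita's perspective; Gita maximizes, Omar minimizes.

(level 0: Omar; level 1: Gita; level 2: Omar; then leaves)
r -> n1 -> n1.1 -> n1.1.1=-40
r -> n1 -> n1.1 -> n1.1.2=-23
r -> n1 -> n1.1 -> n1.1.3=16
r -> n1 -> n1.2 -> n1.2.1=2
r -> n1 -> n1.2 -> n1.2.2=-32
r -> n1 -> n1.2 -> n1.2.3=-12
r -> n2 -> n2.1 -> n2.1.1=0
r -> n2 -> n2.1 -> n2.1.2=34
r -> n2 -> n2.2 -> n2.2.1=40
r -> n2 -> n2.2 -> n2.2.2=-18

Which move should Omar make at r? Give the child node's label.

n1

n1.1 (Omar): min(-40, -23, 16) = -40
n1.2 (Omar): min(2, -32, -12) = -32
n1 (Gita): max(-40, -32) = -32
n2.1 (Omar): min(0, 34) = 0
n2.2 (Omar): min(40, -18) = -18
n2 (Gita): max(0, -18) = 0
r (Omar): min(-32, 0) = -32
Omar at r wants the lowest of {n1=-32, n2=0}, so chooses n1.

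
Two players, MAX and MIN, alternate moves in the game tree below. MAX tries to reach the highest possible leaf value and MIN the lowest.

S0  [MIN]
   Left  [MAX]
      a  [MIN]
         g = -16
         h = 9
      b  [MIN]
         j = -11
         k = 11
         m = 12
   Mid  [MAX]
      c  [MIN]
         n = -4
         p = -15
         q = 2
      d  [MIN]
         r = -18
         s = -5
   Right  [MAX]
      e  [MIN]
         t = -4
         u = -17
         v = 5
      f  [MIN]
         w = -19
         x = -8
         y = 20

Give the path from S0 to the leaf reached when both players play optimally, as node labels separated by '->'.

a (MIN): min(-16, 9) = -16
b (MIN): min(-11, 11, 12) = -11
Left (MAX): max(-16, -11) = -11
c (MIN): min(-4, -15, 2) = -15
d (MIN): min(-18, -5) = -18
Mid (MAX): max(-15, -18) = -15
e (MIN): min(-4, -17, 5) = -17
f (MIN): min(-19, -8, 20) = -19
Right (MAX): max(-17, -19) = -17
S0 (MIN): min(-11, -15, -17) = -17
At S0, MIN picks Right (lowest: -17).
At Right, MAX picks e (highest: -17).
At e, MIN picks u (lowest: -17).
Terminal value -17.

S0 -> Right -> e -> u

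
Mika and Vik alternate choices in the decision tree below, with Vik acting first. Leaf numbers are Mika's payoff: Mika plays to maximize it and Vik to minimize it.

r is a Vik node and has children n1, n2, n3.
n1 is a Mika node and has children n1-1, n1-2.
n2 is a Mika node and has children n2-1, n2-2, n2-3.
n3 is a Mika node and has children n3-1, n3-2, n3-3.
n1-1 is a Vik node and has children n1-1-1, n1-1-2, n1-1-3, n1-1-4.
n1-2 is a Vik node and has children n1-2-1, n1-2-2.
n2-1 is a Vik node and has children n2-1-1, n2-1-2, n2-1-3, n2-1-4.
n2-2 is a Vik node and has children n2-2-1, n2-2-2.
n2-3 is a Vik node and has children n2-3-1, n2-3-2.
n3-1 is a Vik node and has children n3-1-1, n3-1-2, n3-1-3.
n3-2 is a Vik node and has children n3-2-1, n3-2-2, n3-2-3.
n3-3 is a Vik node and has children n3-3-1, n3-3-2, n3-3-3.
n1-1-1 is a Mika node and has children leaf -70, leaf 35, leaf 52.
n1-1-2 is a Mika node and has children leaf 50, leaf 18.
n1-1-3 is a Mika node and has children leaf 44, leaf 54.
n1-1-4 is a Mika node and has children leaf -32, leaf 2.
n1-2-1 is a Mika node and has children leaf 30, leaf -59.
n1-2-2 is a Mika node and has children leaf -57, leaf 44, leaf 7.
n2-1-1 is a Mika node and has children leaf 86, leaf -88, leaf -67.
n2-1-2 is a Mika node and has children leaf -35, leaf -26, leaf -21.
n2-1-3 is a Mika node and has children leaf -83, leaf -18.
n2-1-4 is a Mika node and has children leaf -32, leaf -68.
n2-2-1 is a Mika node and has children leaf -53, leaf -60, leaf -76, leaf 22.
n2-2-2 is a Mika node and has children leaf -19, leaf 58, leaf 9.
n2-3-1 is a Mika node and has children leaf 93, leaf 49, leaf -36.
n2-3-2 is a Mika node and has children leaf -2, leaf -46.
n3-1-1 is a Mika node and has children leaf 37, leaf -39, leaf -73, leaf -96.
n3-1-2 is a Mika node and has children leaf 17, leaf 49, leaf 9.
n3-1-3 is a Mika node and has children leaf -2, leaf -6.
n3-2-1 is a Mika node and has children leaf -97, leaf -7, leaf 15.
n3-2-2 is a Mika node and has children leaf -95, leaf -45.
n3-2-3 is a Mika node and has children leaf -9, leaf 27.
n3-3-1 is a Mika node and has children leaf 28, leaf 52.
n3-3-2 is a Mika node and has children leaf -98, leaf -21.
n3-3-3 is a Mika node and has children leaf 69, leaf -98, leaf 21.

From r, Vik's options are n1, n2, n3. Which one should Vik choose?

n3

n1-1-1 (Mika): max(-70, 35, 52) = 52
n1-1-2 (Mika): max(50, 18) = 50
n1-1-3 (Mika): max(44, 54) = 54
n1-1-4 (Mika): max(-32, 2) = 2
n1-1 (Vik): min(52, 50, 54, 2) = 2
n1-2-1 (Mika): max(30, -59) = 30
n1-2-2 (Mika): max(-57, 44, 7) = 44
n1-2 (Vik): min(30, 44) = 30
n1 (Mika): max(2, 30) = 30
n2-1-1 (Mika): max(86, -88, -67) = 86
n2-1-2 (Mika): max(-35, -26, -21) = -21
n2-1-3 (Mika): max(-83, -18) = -18
n2-1-4 (Mika): max(-32, -68) = -32
n2-1 (Vik): min(86, -21, -18, -32) = -32
n2-2-1 (Mika): max(-53, -60, -76, 22) = 22
n2-2-2 (Mika): max(-19, 58, 9) = 58
n2-2 (Vik): min(22, 58) = 22
n2-3-1 (Mika): max(93, 49, -36) = 93
n2-3-2 (Mika): max(-2, -46) = -2
n2-3 (Vik): min(93, -2) = -2
n2 (Mika): max(-32, 22, -2) = 22
n3-1-1 (Mika): max(37, -39, -73, -96) = 37
n3-1-2 (Mika): max(17, 49, 9) = 49
n3-1-3 (Mika): max(-2, -6) = -2
n3-1 (Vik): min(37, 49, -2) = -2
n3-2-1 (Mika): max(-97, -7, 15) = 15
n3-2-2 (Mika): max(-95, -45) = -45
n3-2-3 (Mika): max(-9, 27) = 27
n3-2 (Vik): min(15, -45, 27) = -45
n3-3-1 (Mika): max(28, 52) = 52
n3-3-2 (Mika): max(-98, -21) = -21
n3-3-3 (Mika): max(69, -98, 21) = 69
n3-3 (Vik): min(52, -21, 69) = -21
n3 (Mika): max(-2, -45, -21) = -2
r (Vik): min(30, 22, -2) = -2
Vik at r wants the lowest of {n1=30, n2=22, n3=-2}, so chooses n3.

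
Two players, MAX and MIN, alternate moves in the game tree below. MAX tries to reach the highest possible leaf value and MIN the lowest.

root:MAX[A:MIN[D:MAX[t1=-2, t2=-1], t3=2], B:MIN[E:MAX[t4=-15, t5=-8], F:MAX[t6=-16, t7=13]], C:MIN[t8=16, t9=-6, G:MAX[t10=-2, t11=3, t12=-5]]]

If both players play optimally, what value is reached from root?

D (MAX): max(-2, -1) = -1
A (MIN): min(-1, 2) = -1
E (MAX): max(-15, -8) = -8
F (MAX): max(-16, 13) = 13
B (MIN): min(-8, 13) = -8
G (MAX): max(-2, 3, -5) = 3
C (MIN): min(16, -6, 3) = -6
root (MAX): max(-1, -8, -6) = -1

-1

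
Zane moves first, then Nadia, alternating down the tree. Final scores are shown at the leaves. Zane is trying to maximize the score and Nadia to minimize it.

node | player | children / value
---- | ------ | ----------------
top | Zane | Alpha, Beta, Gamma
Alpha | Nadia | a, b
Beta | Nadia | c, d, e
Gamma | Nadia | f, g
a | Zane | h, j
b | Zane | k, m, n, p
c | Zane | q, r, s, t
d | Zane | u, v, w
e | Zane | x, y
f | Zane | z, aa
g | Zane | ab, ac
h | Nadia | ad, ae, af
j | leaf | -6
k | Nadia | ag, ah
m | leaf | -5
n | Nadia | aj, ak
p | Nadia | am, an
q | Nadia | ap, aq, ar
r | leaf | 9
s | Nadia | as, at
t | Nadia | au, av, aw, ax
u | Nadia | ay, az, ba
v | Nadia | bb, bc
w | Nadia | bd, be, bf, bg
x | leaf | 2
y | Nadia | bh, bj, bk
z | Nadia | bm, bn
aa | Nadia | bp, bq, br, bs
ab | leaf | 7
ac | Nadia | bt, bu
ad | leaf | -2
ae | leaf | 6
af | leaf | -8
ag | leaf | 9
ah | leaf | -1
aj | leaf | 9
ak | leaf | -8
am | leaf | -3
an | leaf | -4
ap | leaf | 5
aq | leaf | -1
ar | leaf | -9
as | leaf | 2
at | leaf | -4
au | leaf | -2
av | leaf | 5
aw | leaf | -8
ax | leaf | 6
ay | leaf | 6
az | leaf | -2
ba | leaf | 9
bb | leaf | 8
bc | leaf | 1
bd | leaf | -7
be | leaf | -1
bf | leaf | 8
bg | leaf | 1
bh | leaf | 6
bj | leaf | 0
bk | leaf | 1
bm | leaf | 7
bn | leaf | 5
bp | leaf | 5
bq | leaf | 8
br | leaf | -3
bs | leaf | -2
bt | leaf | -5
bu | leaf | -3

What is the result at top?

5

h (Nadia): min(-2, 6, -8) = -8
a (Zane): max(-8, -6) = -6
k (Nadia): min(9, -1) = -1
n (Nadia): min(9, -8) = -8
p (Nadia): min(-3, -4) = -4
b (Zane): max(-1, -5, -8, -4) = -1
Alpha (Nadia): min(-6, -1) = -6
q (Nadia): min(5, -1, -9) = -9
s (Nadia): min(2, -4) = -4
t (Nadia): min(-2, 5, -8, 6) = -8
c (Zane): max(-9, 9, -4, -8) = 9
u (Nadia): min(6, -2, 9) = -2
v (Nadia): min(8, 1) = 1
w (Nadia): min(-7, -1, 8, 1) = -7
d (Zane): max(-2, 1, -7) = 1
y (Nadia): min(6, 0, 1) = 0
e (Zane): max(2, 0) = 2
Beta (Nadia): min(9, 1, 2) = 1
z (Nadia): min(7, 5) = 5
aa (Nadia): min(5, 8, -3, -2) = -3
f (Zane): max(5, -3) = 5
ac (Nadia): min(-5, -3) = -5
g (Zane): max(7, -5) = 7
Gamma (Nadia): min(5, 7) = 5
top (Zane): max(-6, 1, 5) = 5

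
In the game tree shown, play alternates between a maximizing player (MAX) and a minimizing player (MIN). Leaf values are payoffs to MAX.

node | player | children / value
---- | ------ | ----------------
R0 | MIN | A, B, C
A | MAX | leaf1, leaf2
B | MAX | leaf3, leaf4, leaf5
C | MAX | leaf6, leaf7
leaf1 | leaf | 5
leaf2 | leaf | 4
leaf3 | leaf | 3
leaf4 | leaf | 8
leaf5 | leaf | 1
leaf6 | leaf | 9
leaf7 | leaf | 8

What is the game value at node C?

9

C (MAX): max(9, 8) = 9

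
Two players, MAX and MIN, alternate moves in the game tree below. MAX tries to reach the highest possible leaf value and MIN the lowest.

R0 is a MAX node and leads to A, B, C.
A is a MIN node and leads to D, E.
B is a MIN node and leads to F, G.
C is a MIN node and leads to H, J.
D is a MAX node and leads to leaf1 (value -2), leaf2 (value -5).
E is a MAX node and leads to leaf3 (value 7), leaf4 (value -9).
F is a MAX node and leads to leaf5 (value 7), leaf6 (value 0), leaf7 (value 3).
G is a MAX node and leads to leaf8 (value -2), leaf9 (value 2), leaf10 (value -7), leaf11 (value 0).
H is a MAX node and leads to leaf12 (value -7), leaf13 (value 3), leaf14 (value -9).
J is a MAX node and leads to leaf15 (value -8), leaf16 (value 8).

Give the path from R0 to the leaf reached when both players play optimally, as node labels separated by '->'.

D (MAX): max(-2, -5) = -2
E (MAX): max(7, -9) = 7
A (MIN): min(-2, 7) = -2
F (MAX): max(7, 0, 3) = 7
G (MAX): max(-2, 2, -7, 0) = 2
B (MIN): min(7, 2) = 2
H (MAX): max(-7, 3, -9) = 3
J (MAX): max(-8, 8) = 8
C (MIN): min(3, 8) = 3
R0 (MAX): max(-2, 2, 3) = 3
At R0, MAX picks C (highest: 3).
At C, MIN picks H (lowest: 3).
At H, MAX picks leaf13 (highest: 3).
Terminal value 3.

R0 -> C -> H -> leaf13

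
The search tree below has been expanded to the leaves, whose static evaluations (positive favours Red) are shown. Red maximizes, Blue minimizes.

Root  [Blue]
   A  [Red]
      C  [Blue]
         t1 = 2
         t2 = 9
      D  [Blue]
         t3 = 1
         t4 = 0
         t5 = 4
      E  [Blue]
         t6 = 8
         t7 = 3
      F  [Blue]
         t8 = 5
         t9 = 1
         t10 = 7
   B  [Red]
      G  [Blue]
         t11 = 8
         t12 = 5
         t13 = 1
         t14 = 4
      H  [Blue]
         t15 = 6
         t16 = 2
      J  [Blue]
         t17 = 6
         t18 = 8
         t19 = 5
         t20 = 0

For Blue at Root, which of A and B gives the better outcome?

C (Blue): min(2, 9) = 2
D (Blue): min(1, 0, 4) = 0
E (Blue): min(8, 3) = 3
F (Blue): min(5, 1, 7) = 1
A (Red): max(2, 0, 3, 1) = 3
G (Blue): min(8, 5, 1, 4) = 1
H (Blue): min(6, 2) = 2
J (Blue): min(6, 8, 5, 0) = 0
B (Red): max(1, 2, 0) = 2
Blue prefers the lower value; A=3, B=2. B is better since 2 < 3.

B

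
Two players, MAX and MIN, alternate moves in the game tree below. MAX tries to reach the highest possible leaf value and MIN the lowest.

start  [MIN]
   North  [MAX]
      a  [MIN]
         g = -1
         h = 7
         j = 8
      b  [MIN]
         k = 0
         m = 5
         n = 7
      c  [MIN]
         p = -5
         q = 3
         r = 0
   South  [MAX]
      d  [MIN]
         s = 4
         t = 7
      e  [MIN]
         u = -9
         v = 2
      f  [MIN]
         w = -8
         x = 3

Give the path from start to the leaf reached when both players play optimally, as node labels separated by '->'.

a (MIN): min(-1, 7, 8) = -1
b (MIN): min(0, 5, 7) = 0
c (MIN): min(-5, 3, 0) = -5
North (MAX): max(-1, 0, -5) = 0
d (MIN): min(4, 7) = 4
e (MIN): min(-9, 2) = -9
f (MIN): min(-8, 3) = -8
South (MAX): max(4, -9, -8) = 4
start (MIN): min(0, 4) = 0
At start, MIN picks North (lowest: 0).
At North, MAX picks b (highest: 0).
At b, MIN picks k (lowest: 0).
Terminal value 0.

start -> North -> b -> k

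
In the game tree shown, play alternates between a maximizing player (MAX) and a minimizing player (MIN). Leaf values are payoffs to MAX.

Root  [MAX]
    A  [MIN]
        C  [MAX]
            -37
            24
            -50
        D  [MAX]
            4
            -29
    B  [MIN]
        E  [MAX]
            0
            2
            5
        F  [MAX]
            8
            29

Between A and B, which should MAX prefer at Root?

C (MAX): max(-37, 24, -50) = 24
D (MAX): max(4, -29) = 4
A (MIN): min(24, 4) = 4
E (MAX): max(0, 2, 5) = 5
F (MAX): max(8, 29) = 29
B (MIN): min(5, 29) = 5
MAX prefers the higher value; A=4, B=5. B is better since 5 > 4.

B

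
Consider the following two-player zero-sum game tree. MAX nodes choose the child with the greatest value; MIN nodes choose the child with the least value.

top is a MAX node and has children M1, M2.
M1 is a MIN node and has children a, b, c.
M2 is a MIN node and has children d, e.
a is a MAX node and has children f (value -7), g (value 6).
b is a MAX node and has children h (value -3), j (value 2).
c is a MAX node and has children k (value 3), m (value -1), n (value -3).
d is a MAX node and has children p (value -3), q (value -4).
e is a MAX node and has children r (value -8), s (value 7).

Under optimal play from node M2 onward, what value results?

d (MAX): max(-3, -4) = -3
e (MAX): max(-8, 7) = 7
M2 (MIN): min(-3, 7) = -3

-3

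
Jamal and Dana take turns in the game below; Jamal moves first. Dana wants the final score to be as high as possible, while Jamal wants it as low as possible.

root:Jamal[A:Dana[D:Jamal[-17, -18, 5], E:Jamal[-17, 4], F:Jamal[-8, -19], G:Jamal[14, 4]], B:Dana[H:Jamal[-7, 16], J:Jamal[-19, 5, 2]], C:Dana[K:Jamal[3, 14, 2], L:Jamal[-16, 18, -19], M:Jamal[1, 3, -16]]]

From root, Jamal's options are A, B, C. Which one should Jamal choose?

D (Jamal): min(-17, -18, 5) = -18
E (Jamal): min(-17, 4) = -17
F (Jamal): min(-8, -19) = -19
G (Jamal): min(14, 4) = 4
A (Dana): max(-18, -17, -19, 4) = 4
H (Jamal): min(-7, 16) = -7
J (Jamal): min(-19, 5, 2) = -19
B (Dana): max(-7, -19) = -7
K (Jamal): min(3, 14, 2) = 2
L (Jamal): min(-16, 18, -19) = -19
M (Jamal): min(1, 3, -16) = -16
C (Dana): max(2, -19, -16) = 2
root (Jamal): min(4, -7, 2) = -7
Jamal at root wants the lowest of {A=4, B=-7, C=2}, so chooses B.

B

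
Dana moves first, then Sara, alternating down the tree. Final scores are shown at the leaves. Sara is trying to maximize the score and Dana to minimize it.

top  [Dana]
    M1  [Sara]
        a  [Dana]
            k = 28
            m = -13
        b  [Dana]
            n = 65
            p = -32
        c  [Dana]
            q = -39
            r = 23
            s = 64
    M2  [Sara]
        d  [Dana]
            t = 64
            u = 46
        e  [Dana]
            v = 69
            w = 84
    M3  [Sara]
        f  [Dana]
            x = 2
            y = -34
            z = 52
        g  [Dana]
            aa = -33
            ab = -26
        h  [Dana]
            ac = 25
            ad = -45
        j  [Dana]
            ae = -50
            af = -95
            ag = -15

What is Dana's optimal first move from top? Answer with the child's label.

a (Dana): min(28, -13) = -13
b (Dana): min(65, -32) = -32
c (Dana): min(-39, 23, 64) = -39
M1 (Sara): max(-13, -32, -39) = -13
d (Dana): min(64, 46) = 46
e (Dana): min(69, 84) = 69
M2 (Sara): max(46, 69) = 69
f (Dana): min(2, -34, 52) = -34
g (Dana): min(-33, -26) = -33
h (Dana): min(25, -45) = -45
j (Dana): min(-50, -95, -15) = -95
M3 (Sara): max(-34, -33, -45, -95) = -33
top (Dana): min(-13, 69, -33) = -33
Dana at top wants the lowest of {M1=-13, M2=69, M3=-33}, so chooses M3.

M3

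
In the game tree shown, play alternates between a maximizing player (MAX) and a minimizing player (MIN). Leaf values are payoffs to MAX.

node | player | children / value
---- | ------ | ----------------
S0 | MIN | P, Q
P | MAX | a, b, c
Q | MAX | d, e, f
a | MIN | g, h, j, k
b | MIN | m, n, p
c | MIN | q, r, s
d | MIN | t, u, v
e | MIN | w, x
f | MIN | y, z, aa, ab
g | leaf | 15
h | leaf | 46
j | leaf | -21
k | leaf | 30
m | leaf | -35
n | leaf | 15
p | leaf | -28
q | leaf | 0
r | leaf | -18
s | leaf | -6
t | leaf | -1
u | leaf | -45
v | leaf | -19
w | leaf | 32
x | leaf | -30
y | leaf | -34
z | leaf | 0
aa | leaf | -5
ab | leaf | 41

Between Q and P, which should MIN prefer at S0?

d (MIN): min(-1, -45, -19) = -45
e (MIN): min(32, -30) = -30
f (MIN): min(-34, 0, -5, 41) = -34
Q (MAX): max(-45, -30, -34) = -30
a (MIN): min(15, 46, -21, 30) = -21
b (MIN): min(-35, 15, -28) = -35
c (MIN): min(0, -18, -6) = -18
P (MAX): max(-21, -35, -18) = -18
MIN prefers the lower value; Q=-30, P=-18. Q is better since -30 < -18.

Q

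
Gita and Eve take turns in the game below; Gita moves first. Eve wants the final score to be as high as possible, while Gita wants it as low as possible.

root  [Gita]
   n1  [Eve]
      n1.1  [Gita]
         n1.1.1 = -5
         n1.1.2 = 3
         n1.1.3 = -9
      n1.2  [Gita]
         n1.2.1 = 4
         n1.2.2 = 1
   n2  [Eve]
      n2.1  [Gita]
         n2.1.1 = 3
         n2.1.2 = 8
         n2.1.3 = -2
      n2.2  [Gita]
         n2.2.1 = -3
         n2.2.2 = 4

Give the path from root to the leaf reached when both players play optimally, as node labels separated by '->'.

root -> n2 -> n2.1 -> n2.1.3

n1.1 (Gita): min(-5, 3, -9) = -9
n1.2 (Gita): min(4, 1) = 1
n1 (Eve): max(-9, 1) = 1
n2.1 (Gita): min(3, 8, -2) = -2
n2.2 (Gita): min(-3, 4) = -3
n2 (Eve): max(-2, -3) = -2
root (Gita): min(1, -2) = -2
At root, Gita picks n2 (lowest: -2).
At n2, Eve picks n2.1 (highest: -2).
At n2.1, Gita picks n2.1.3 (lowest: -2).
Terminal value -2.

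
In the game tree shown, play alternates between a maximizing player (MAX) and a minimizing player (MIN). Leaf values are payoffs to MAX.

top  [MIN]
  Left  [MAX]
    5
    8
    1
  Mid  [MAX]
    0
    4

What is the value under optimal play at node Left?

Left (MAX): max(5, 8, 1) = 8

8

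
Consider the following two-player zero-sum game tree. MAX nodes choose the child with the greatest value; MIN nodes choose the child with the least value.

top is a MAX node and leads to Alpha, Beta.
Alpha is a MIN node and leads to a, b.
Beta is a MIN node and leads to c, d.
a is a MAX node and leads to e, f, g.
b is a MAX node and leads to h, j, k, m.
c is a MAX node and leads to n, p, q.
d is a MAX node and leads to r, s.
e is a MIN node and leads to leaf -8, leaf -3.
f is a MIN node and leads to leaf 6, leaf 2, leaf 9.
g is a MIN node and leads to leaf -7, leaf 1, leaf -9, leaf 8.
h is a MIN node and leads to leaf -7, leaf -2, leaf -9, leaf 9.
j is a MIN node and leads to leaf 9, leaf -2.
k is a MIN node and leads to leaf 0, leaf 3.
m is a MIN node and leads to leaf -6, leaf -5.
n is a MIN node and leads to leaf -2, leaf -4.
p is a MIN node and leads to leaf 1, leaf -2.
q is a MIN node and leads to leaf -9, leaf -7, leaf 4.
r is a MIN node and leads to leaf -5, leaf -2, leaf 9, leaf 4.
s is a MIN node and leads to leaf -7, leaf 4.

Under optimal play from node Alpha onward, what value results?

e (MIN): min(-8, -3) = -8
f (MIN): min(6, 2, 9) = 2
g (MIN): min(-7, 1, -9, 8) = -9
a (MAX): max(-8, 2, -9) = 2
h (MIN): min(-7, -2, -9, 9) = -9
j (MIN): min(9, -2) = -2
k (MIN): min(0, 3) = 0
m (MIN): min(-6, -5) = -6
b (MAX): max(-9, -2, 0, -6) = 0
Alpha (MIN): min(2, 0) = 0

0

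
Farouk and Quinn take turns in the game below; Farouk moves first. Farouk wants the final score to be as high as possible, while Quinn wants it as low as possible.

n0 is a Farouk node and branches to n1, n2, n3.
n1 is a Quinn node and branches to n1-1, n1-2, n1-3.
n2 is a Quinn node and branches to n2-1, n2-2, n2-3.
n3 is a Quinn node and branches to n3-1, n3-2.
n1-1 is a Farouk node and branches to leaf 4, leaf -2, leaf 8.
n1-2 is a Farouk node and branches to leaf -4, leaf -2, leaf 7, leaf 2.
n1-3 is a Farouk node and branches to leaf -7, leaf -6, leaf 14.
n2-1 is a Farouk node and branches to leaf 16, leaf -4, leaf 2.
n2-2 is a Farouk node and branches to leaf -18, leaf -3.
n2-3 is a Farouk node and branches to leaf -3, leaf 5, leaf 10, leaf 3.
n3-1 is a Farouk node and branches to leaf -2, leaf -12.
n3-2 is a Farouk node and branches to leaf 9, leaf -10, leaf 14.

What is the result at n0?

7

n1-1 (Farouk): max(4, -2, 8) = 8
n1-2 (Farouk): max(-4, -2, 7, 2) = 7
n1-3 (Farouk): max(-7, -6, 14) = 14
n1 (Quinn): min(8, 7, 14) = 7
n2-1 (Farouk): max(16, -4, 2) = 16
n2-2 (Farouk): max(-18, -3) = -3
n2-3 (Farouk): max(-3, 5, 10, 3) = 10
n2 (Quinn): min(16, -3, 10) = -3
n3-1 (Farouk): max(-2, -12) = -2
n3-2 (Farouk): max(9, -10, 14) = 14
n3 (Quinn): min(-2, 14) = -2
n0 (Farouk): max(7, -3, -2) = 7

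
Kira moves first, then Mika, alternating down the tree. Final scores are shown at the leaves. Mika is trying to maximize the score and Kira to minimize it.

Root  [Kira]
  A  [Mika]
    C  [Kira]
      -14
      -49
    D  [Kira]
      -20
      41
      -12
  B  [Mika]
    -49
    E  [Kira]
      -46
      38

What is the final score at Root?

C (Kira): min(-14, -49) = -49
D (Kira): min(-20, 41, -12) = -20
A (Mika): max(-49, -20) = -20
E (Kira): min(-46, 38) = -46
B (Mika): max(-49, -46) = -46
Root (Kira): min(-20, -46) = -46

-46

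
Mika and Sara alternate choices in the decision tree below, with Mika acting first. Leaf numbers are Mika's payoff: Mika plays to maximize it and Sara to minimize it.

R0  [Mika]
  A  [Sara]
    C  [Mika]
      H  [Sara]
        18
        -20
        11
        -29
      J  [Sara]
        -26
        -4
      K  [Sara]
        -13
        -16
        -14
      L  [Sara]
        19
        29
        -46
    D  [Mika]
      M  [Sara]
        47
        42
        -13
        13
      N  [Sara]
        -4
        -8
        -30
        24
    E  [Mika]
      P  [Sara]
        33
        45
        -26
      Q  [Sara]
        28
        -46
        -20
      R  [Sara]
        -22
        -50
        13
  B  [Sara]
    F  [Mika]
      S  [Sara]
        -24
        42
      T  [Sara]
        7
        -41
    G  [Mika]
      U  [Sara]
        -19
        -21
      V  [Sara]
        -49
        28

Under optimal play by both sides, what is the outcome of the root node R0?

H (Sara): min(18, -20, 11, -29) = -29
J (Sara): min(-26, -4) = -26
K (Sara): min(-13, -16, -14) = -16
L (Sara): min(19, 29, -46) = -46
C (Mika): max(-29, -26, -16, -46) = -16
M (Sara): min(47, 42, -13, 13) = -13
N (Sara): min(-4, -8, -30, 24) = -30
D (Mika): max(-13, -30) = -13
P (Sara): min(33, 45, -26) = -26
Q (Sara): min(28, -46, -20) = -46
R (Sara): min(-22, -50, 13) = -50
E (Mika): max(-26, -46, -50) = -26
A (Sara): min(-16, -13, -26) = -26
S (Sara): min(-24, 42) = -24
T (Sara): min(7, -41) = -41
F (Mika): max(-24, -41) = -24
U (Sara): min(-19, -21) = -21
V (Sara): min(-49, 28) = -49
G (Mika): max(-21, -49) = -21
B (Sara): min(-24, -21) = -24
R0 (Mika): max(-26, -24) = -24

-24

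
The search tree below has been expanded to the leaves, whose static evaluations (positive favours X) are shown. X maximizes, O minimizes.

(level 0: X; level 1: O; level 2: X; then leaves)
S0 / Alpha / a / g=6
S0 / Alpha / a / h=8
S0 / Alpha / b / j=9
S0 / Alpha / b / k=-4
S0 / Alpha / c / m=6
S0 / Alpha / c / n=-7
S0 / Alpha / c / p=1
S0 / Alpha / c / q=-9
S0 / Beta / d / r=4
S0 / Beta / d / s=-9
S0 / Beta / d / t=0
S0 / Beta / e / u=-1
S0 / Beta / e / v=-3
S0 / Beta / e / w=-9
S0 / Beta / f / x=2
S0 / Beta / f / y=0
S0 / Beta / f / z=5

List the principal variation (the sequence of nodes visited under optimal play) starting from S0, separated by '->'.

S0 -> Alpha -> c -> m

a (X): max(6, 8) = 8
b (X): max(9, -4) = 9
c (X): max(6, -7, 1, -9) = 6
Alpha (O): min(8, 9, 6) = 6
d (X): max(4, -9, 0) = 4
e (X): max(-1, -3, -9) = -1
f (X): max(2, 0, 5) = 5
Beta (O): min(4, -1, 5) = -1
S0 (X): max(6, -1) = 6
At S0, X picks Alpha (highest: 6).
At Alpha, O picks c (lowest: 6).
At c, X picks m (highest: 6).
Terminal value 6.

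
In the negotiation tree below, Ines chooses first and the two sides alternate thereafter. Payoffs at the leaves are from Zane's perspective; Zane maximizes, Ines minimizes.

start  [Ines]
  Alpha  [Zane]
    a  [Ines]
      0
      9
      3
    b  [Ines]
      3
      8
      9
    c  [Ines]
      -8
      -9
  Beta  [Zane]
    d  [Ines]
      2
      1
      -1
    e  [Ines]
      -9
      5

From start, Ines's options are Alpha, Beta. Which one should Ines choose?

Beta

a (Ines): min(0, 9, 3) = 0
b (Ines): min(3, 8, 9) = 3
c (Ines): min(-8, -9) = -9
Alpha (Zane): max(0, 3, -9) = 3
d (Ines): min(2, 1, -1) = -1
e (Ines): min(-9, 5) = -9
Beta (Zane): max(-1, -9) = -1
start (Ines): min(3, -1) = -1
Ines at start wants the lowest of {Alpha=3, Beta=-1}, so chooses Beta.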